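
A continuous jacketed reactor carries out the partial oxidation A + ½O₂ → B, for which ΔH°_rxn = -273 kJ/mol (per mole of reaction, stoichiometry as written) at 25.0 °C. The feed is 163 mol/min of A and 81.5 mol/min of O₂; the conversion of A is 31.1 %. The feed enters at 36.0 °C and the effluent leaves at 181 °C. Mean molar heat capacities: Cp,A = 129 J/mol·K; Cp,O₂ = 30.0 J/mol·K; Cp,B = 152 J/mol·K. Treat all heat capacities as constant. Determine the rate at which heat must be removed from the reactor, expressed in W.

Extent of reaction ξ = 0.311 × 163 = 50.693 mol/min
Reaction term: ξ·ΔH°_rxn = 50.693 × -273 = -13839 kJ/min
Sensible, feed 36.0→25 °C: -258.19 kJ/min
Outlet flows (mol/min): A 112.31, O₂ 56.154, B 50.693
Sensible, products 25→181 °C: 3724.9 kJ/min
Q = ΔH = -10372 kJ/min = -172.87 kW
Heat removed = 172870 W

Q_out = 173000 W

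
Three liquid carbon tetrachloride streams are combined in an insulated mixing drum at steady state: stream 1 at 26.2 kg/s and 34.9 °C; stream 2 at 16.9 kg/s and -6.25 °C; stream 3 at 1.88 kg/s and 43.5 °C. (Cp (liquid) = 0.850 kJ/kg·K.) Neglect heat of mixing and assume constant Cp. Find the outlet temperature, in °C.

T_out = 19.8 °C

Energy balance with Q = 0: Σ ṁᵢCp,ᵢ(T_out − Tᵢ) = 0
Σ ṁᵢCp,ᵢTᵢ = 26.2×0.850×34.9 + 16.9×0.850×-6.25 + 1.88×0.850×43.5 = 756.95
Σ ṁᵢCp,ᵢ = 26.2×0.850 + 16.9×0.850 + 1.88×0.850 = 38.233
T_out = 756.95 / 38.233 = 19.798 °C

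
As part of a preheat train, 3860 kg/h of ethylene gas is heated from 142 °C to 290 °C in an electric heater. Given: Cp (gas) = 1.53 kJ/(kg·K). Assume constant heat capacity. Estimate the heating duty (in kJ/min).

Q = 14600 kJ/min

Q = ṁ·Cp·ΔT = 3860 × 1.53 × (290 − 142) = 874060 kJ/h
Converting: 874060 / 3600 s = 242.79 kW
Heating duty = 14568 kJ/min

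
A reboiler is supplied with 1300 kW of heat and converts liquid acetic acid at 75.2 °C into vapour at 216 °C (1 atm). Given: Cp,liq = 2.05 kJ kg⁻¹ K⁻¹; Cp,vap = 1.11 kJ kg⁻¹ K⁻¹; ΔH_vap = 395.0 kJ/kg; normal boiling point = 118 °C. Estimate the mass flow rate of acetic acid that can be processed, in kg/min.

ṁ = 132 kg/min

Δh = 2.05×(118−75.2) + 395.0 + 1.11×(216−118) = 591.52 kJ/kg
Q = 1300 kW = 1300 kJ/s = 78000 kJ/min
ṁ = Q/Δh = 78000 / 591.52 = 131.86 kg/min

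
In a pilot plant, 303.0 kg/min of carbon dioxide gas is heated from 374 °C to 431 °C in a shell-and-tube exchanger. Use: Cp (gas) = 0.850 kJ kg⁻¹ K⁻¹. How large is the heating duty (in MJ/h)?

Q = 881 MJ/h

Q = ṁ·Cp·ΔT = 303.0 × 0.850 × (431 − 374) = 14680 kJ/min
Converting: 14680 / 60 s = 244.67 kW
Heating duty = 880.82 MJ/h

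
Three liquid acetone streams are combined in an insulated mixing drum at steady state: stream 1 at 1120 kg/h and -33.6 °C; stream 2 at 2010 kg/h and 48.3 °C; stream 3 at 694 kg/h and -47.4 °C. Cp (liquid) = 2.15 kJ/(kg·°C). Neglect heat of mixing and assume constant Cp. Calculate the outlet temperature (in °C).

T_out = 6.94 °C

Adiabatic, steady state ⇒ Σ ṁᵢCp,ᵢ(T_out − Tᵢ) = 0
T_out = Σ ṁᵢCp,ᵢTᵢ / Σ ṁᵢCp,ᵢ
      = 57094 / 8221.6 = 6.9444 °C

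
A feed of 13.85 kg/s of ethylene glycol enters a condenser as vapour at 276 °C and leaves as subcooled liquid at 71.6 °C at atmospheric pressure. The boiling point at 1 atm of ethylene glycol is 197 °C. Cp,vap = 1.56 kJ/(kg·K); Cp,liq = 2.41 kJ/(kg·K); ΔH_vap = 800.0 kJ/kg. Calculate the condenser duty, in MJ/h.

vapour 276→197 °C: -123.24 kJ/kg
condensation at 197 °C: -800 kJ/kg
liquid 197→71.6 °C: -302.21 kJ/kg
Δh = -123.24 + -800 + -302.21 = -1225.5 kJ/kg
Q = ṁ·Δh = 13.85 kg/s × -1225.5 kJ/kg = -16973 kJ/s
|Q| = 16973 kW = 61101 MJ/h

Q_c = 61100 MJ/h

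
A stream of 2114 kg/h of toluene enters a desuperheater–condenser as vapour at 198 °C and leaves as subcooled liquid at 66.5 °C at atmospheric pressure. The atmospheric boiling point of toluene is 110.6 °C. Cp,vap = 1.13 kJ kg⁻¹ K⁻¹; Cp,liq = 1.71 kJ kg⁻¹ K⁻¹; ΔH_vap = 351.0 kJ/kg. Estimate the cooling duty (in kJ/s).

Q_c = 308 kJ/s

vapour 198→110.6 °C: -98.762 kJ/kg
condensation at 110.6 °C: -351 kJ/kg
liquid 110.6→66.5 °C: -75.411 kJ/kg
Δh = -98.762 + -351 + -75.411 = -525.17 kJ/kg
Q = ṁ·Δh = 2114 kg/h × -525.17 kJ/kg = -1.1102e+06 kJ/h
|Q| = 308.39 kW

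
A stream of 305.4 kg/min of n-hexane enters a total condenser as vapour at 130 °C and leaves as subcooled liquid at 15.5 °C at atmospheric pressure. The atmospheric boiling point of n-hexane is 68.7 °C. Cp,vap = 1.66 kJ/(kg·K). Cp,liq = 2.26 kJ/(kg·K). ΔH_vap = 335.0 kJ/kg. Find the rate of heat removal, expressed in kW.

Q_c = 2840 kW

vapour 130→68.7 °C: -101.76 kJ/kg
condensation at 68.7 °C: -335 kJ/kg
liquid 68.7→15.5 °C: -120.23 kJ/kg
Δh = -101.76 + -335 + -120.23 = -556.99 kJ/kg
Q = ṁ·Δh = 305.4 kg/min × -556.99 kJ/kg = -170100 kJ/min
|Q| = 2835.1 kW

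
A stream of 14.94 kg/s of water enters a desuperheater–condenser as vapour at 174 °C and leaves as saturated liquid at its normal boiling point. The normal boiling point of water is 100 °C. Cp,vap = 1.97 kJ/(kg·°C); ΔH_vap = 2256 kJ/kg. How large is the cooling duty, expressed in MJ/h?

Q_c = 129000 MJ/h

vapour 174→100 °C: -145.78 kJ/kg
condensation at 100 °C: -2256 kJ/kg
Δh = -145.78 + -2256 = -2401.8 kJ/kg
Q = ṁ·Δh = 14.94 kg/s × -2401.8 kJ/kg = -35883 kJ/s
|Q| = 35883 kW = 129180 MJ/h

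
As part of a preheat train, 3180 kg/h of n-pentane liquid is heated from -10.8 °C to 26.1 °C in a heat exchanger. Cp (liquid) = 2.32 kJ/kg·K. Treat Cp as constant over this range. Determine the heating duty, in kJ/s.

Q = ṁ·Cp·ΔT = 3180 × 2.32 × (26.1 − -10.8) = 272230 kJ/h
Converting: 272230 / 3600 s = 75.62 kW

Q = 75.6 kJ/s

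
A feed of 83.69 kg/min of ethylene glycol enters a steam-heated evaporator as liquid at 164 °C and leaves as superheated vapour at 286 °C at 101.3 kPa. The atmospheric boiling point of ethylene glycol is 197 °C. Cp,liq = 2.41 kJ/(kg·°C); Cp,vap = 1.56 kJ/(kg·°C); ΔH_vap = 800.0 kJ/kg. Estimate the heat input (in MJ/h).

Q = 5110 MJ/h

liquid 164→197 °C: 79.53 kJ/kg
vaporisation at 197 °C: 800 kJ/kg
vapour 197→286 °C: 138.84 kJ/kg
Δh = 79.53 + 800 + 138.84 = 1018.4 kJ/kg
Q = ṁ·Δh = 83.69 kg/min × 1018.4 kJ/kg = 85227 kJ/min
|Q| = 1420.5 kW = 5113.6 MJ/h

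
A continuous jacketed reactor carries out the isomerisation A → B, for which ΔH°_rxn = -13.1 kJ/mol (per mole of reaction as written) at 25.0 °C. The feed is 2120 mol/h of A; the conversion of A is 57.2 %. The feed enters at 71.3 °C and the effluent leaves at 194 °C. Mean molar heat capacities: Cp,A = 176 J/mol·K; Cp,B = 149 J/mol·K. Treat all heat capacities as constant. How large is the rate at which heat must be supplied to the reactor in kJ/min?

Extent of reaction ξ = 0.572 × 2120 = 1212.6 mol/h
Reaction term: ξ·ΔH°_rxn = 1212.6 × -13.1 = -15886 kJ/h
Sensible, feed 71.3→25 °C: -17275 kJ/h
Outlet flows (mol/h): A 907.36, B 1212.6
Sensible, products 25→194 °C: 57524 kJ/h
Q = ΔH = 24363 kJ/h = 6.7675 kW
Heat supplied = 406.05 kJ/min

Q_in = 406 kJ/min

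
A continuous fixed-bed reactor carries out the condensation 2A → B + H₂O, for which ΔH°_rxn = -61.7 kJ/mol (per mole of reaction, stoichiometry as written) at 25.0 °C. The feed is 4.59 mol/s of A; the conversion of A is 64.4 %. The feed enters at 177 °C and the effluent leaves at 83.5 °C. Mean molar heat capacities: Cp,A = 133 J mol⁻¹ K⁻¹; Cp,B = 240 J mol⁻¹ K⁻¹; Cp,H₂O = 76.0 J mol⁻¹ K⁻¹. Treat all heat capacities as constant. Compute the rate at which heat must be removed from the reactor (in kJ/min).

Q_out = 8640 kJ/min

Extent of reaction ξ = 0.644 × 4.59 / 2 = 1.478 mol/s
Reaction term: ξ·ΔH°_rxn = 1.478 × -61.7 = -91.191 kJ/s
Sensible, feed 177→25 °C: -92.791 kJ/s
Outlet flows (mol/s): A 1.634, B 1.478, H₂O 1.478
Sensible, products 25→83.5 °C: 40.036 kJ/s
Q = ΔH = -143.95 kJ/s = -143.95 kW
Heat removed = 8636.8 kJ/min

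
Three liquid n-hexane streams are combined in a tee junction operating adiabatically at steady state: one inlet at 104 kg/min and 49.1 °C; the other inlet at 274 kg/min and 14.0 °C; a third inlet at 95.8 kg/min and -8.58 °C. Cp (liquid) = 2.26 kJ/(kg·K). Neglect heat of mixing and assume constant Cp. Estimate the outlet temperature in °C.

T_out = 17.1 °C

Adiabatic, steady state ⇒ Σ ṁᵢCp,ᵢ(T_out − Tᵢ) = 0
T_out = Σ ṁᵢCp,ᵢTᵢ / Σ ṁᵢCp,ᵢ
      = 18352 / 1070.8 = 17.139 °C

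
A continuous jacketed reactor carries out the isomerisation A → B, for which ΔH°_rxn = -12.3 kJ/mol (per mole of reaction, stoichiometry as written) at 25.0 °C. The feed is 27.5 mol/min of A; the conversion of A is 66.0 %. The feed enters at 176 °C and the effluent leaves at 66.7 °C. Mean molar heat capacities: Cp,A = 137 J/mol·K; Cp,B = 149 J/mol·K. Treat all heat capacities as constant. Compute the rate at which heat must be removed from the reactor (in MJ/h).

Extent of reaction ξ = 0.660 × 27.5 = 18.15 mol/min
Reaction term: ξ·ΔH°_rxn = 18.15 × -12.3 = -223.25 kJ/min
Sensible, feed 176→25 °C: -568.89 kJ/min
Outlet flows (mol/min): A 9.35, B 18.15
Sensible, products 25→66.7 °C: 166.19 kJ/min
Q = ΔH = -625.95 kJ/min = -10.433 kW
Heat removed = 37.557 MJ/h

Q_out = 37.6 MJ/h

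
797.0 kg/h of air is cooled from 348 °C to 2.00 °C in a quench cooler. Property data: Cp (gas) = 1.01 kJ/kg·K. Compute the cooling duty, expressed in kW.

Q = ṁ·Cp·ΔT = 797.0 × 1.01 × (2.00 − 348) = -278520 kJ/h
Converting: 278520 / 3600 s = 77.367 kW

Q_c = 77.4 kW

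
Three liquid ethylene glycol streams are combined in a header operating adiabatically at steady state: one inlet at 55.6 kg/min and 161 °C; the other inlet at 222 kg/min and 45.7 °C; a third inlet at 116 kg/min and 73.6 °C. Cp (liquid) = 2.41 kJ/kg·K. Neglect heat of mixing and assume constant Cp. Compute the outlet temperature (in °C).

T_out = 70.2 °C

Energy balance with Q = 0: Σ ṁᵢCp,ᵢ(T_out − Tᵢ) = 0
Σ ṁᵢCp,ᵢTᵢ = 55.6×2.41×161 + 222×2.41×45.7 + 116×2.41×73.6 = 66599
Σ ṁᵢCp,ᵢ = 55.6×2.41 + 222×2.41 + 116×2.41 = 948.58
T_out = 66599 / 948.58 = 70.21 °C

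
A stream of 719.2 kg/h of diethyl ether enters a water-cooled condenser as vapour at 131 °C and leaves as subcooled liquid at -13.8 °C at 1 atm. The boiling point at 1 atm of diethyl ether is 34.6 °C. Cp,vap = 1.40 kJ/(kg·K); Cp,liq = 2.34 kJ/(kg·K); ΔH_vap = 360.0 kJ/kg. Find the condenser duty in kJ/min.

vapour 131→34.6 °C: -134.96 kJ/kg
condensation at 34.6 °C: -360 kJ/kg
liquid 34.6→-13.8 °C: -113.26 kJ/kg
Δh = -134.96 + -360 + -113.26 = -608.22 kJ/kg
Q = ṁ·Δh = 719.2 kg/h × -608.22 kJ/kg = -437430 kJ/h
|Q| = 121.51 kW = 7290.5 kJ/min

Q_c = 7290 kJ/min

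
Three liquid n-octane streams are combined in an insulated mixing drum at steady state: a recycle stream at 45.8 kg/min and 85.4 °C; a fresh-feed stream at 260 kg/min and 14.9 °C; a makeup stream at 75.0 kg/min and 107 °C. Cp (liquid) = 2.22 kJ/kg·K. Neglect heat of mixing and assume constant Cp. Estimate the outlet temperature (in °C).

Adiabatic, steady state ⇒ Σ ṁᵢCp,ᵢ(T_out − Tᵢ) = 0
Σ ṁᵢCp,ᵢTᵢ = 45.8×2.22×85.4 + 260×2.22×14.9 + 75.0×2.22×107 = 35099
Σ ṁᵢCp,ᵢ = 45.8×2.22 + 260×2.22 + 75.0×2.22 = 845.38
T_out = 35099 / 845.38 = 41.519 °C

T_out = 41.5 °C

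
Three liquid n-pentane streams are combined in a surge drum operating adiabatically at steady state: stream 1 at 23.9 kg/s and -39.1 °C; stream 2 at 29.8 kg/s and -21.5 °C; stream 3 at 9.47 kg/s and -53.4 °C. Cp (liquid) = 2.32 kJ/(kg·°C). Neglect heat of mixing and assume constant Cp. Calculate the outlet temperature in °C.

T_out = -32.9 °C

Energy balance with Q = 0: Σ ṁᵢCp,ᵢ(T_out − Tᵢ) = 0
T_out = Σ ṁᵢCp,ᵢTᵢ / Σ ṁᵢCp,ᵢ
      = -4827.7 / 146.55 = -32.941 °C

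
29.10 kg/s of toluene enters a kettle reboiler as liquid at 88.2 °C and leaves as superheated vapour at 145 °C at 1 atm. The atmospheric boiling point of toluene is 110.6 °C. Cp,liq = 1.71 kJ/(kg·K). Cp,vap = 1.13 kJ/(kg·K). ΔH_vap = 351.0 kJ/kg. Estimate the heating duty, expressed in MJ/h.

Q = 44900 MJ/h

liquid 88.2→110.6 °C: 38.304 kJ/kg
vaporisation at 110.6 °C: 351 kJ/kg
vapour 110.6→145 °C: 38.872 kJ/kg
Δh = 38.304 + 351 + 38.872 = 428.18 kJ/kg
Q = ṁ·Δh = 29.10 kg/s × 428.18 kJ/kg = 12460 kJ/s
|Q| = 12460 kW = 44856 MJ/h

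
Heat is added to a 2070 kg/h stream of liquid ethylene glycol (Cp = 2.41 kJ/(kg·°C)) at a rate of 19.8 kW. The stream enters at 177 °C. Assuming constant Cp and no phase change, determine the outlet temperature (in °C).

Q = 19.8 kW = 71280 kJ/h
ΔT = Q/(ṁ·Cp) = 71280/(2070×2.41) = 14.288 K
T_out = 177 + 14.288 = 191.29 °C

T_out = 191 °C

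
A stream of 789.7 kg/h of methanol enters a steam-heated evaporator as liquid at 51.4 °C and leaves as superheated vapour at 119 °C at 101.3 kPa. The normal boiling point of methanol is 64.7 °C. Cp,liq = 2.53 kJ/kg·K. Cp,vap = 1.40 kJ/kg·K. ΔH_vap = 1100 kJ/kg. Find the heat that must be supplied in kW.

liquid 51.4→64.7 °C: 33.649 kJ/kg
vaporisation at 64.7 °C: 1100 kJ/kg
vapour 64.7→119 °C: 76.02 kJ/kg
Δh = 33.649 + 1100 + 76.02 = 1209.7 kJ/kg
Q = ṁ·Δh = 789.7 kg/h × 1209.7 kJ/kg = 955280 kJ/h
|Q| = 265.35 kW

Q = 265 kW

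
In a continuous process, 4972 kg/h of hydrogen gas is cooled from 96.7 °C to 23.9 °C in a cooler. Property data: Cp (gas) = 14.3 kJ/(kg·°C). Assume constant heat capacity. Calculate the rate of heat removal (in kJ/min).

Q_c = 86300 kJ/min

Q = ṁ·Cp·ΔT = 4972 × 14.3 × (23.9 − 96.7) = -5.1761e+06 kJ/h
Converting: 5.1761e+06 / 3600 s = 1437.8 kW
Cooling duty = 86268 kJ/min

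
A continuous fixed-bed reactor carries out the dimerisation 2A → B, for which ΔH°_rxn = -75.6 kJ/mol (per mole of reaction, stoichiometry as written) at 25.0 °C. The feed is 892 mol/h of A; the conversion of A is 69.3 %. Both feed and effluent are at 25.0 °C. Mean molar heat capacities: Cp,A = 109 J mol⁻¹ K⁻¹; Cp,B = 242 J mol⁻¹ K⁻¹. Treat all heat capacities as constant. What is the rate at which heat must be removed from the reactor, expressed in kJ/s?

Q_out = 6.49 kJ/s

Extent of reaction ξ = 0.693 × 892 / 2 = 309.08 mol/h
Reaction term: ξ·ΔH°_rxn = 309.08 × -75.6 = -23366 kJ/h
Q = ΔH = -23366 kJ/h = -6.4906 kW
Heat removed = 6.4906 kJ/s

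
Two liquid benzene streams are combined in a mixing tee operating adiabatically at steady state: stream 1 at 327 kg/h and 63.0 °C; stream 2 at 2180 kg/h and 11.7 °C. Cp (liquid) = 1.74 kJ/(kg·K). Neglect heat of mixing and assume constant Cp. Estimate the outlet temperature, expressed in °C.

T_out = 18.4 °C

Adiabatic, steady state ⇒ Σ ṁᵢCp,ᵢ(T_out − Tᵢ) = 0
T_out = Σ ṁᵢCp,ᵢTᵢ / Σ ṁᵢCp,ᵢ
      = 80226 / 4362.2 = 18.391 °C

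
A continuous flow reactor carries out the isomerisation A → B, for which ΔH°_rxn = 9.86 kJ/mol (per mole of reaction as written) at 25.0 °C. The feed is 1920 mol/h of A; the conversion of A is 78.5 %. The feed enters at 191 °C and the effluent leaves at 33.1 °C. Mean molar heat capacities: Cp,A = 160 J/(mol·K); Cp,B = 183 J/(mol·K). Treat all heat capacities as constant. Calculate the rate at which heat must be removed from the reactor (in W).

Q_out = 9270 W

Extent of reaction ξ = 0.785 × 1920 = 1507.2 mol/h
Reaction term: ξ·ΔH°_rxn = 1507.2 × 9.86 = 14861 kJ/h
Sensible, feed 191→25 °C: -50995 kJ/h
Outlet flows (mol/h): A 412.8, B 1507.2
Sensible, products 25→33.1 °C: 2769.1 kJ/h
Q = ΔH = -33365 kJ/h = -9.2681 kW
Heat removed = 9268.1 W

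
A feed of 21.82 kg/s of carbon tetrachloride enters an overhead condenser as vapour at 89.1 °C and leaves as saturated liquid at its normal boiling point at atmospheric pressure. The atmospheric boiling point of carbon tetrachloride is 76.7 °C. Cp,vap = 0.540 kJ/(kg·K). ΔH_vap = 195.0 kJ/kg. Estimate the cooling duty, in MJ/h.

vapour 89.1→76.7 °C: -6.696 kJ/kg
condensation at 76.7 °C: -195 kJ/kg
Δh = -6.696 + -195 = -201.7 kJ/kg
Q = ṁ·Δh = 21.82 kg/s × -201.7 kJ/kg = -4401 kJ/s
|Q| = 4401 kW = 15844 MJ/h

Q_c = 15800 MJ/h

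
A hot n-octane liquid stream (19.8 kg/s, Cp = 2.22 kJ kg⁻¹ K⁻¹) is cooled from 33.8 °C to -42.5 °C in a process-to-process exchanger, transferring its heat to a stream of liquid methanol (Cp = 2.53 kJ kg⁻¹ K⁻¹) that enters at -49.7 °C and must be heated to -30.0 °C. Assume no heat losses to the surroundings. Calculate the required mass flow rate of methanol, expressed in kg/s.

Heat released by hot stream: Q = 19.8 × 2.22 × (33.8 − -42.5) = 3353.8 kJ/s
Energy balance on cold side (adiabatic exchanger): Q = ṁ_c·Cp_c·(T_c,out − T_c,in)
ṁ_c = 3353.8 / [2.53 × (-30.0 − -49.7)] = 67.291 kg/s

ṁ_c = 67.3 kg/s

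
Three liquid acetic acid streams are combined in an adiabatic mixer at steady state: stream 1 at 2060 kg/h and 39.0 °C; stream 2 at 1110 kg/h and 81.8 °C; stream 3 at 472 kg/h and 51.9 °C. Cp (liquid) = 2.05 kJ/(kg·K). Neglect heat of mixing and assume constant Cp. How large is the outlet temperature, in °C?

No heat crosses the boundary, so H_out = H_in.
T_out = Σ ṁᵢCp,ᵢTᵢ / Σ ṁᵢCp,ᵢ
      = 401050 / 7466.1 = 53.716 °C

T_out = 53.7 °C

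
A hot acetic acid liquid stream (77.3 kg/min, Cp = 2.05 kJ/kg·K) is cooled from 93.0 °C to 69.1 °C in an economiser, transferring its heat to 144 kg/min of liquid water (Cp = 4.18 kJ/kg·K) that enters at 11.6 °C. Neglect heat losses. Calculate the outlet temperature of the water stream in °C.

T_c,out = 17.9 °C

Heat released by hot stream: Q = 77.3 × 2.05 × (93.0 − 69.1) = 3787.3 kJ/min
Energy balance on cold side (adiabatic exchanger): Q = ṁ_c·Cp_c·(T_c,out − T_c,in)
T_c,out = 11.6 + 3787.3/(144 × 4.18) = 17.892 °C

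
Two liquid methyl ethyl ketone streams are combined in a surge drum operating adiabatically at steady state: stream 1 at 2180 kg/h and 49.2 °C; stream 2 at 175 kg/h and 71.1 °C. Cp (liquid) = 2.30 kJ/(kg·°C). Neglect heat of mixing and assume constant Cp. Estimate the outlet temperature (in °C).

Energy balance with Q = 0: Σ ṁᵢCp,ᵢ(T_out − Tᵢ) = 0
T_out = Σ ṁᵢCp,ᵢTᵢ / Σ ṁᵢCp,ᵢ
      = 275310 / 5416.5 = 50.827 °C

T_out = 50.8 °C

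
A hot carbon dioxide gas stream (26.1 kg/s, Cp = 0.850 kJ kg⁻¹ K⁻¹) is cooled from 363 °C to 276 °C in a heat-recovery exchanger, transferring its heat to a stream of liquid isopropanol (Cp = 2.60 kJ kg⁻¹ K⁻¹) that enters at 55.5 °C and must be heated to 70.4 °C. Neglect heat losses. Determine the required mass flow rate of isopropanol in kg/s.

ṁ_c = 49.8 kg/s

Heat released by hot stream: Q = 26.1 × 0.850 × (363 − 276) = 1930.1 kJ/s
Energy balance on cold side (adiabatic exchanger): Q = ṁ_c·Cp_c·(T_c,out − T_c,in)
ṁ_c = 1930.1 / [2.60 × (70.4 − 55.5)] = 49.822 kg/s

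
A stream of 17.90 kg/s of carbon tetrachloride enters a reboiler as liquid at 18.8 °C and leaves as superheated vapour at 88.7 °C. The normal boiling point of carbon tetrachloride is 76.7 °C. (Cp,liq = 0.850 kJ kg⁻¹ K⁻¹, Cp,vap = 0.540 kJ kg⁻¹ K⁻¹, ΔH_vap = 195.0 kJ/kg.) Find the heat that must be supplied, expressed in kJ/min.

liquid 18.8→76.7 °C: 49.215 kJ/kg
vaporisation at 76.7 °C: 195 kJ/kg
vapour 76.7→88.7 °C: 6.48 kJ/kg
Δh = 49.215 + 195 + 6.48 = 250.69 kJ/kg
Q = ṁ·Δh = 17.90 kg/s × 250.69 kJ/kg = 4487.4 kJ/s
|Q| = 4487.4 kW = 269250 kJ/min

Q = 269000 kJ/min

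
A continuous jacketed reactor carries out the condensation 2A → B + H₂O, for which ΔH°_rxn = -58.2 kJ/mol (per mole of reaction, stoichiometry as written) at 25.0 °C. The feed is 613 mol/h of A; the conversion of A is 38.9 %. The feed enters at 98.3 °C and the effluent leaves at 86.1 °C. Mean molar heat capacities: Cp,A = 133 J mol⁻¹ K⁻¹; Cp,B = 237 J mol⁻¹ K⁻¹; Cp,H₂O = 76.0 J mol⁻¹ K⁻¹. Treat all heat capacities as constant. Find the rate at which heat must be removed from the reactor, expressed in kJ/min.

Q_out = 127 kJ/min

Extent of reaction ξ = 0.389 × 613 / 2 = 119.23 mol/h
Reaction term: ξ·ΔH°_rxn = 119.23 × -58.2 = -6939.1 kJ/h
Sensible, feed 98.3→25 °C: -5976.1 kJ/h
Outlet flows (mol/h): A 374.54, B 119.23, H₂O 119.23
Sensible, products 25→86.1 °C: 5323.8 kJ/h
Q = ΔH = -7591.4 kJ/h = -2.1087 kW
Heat removed = 126.52 kJ/min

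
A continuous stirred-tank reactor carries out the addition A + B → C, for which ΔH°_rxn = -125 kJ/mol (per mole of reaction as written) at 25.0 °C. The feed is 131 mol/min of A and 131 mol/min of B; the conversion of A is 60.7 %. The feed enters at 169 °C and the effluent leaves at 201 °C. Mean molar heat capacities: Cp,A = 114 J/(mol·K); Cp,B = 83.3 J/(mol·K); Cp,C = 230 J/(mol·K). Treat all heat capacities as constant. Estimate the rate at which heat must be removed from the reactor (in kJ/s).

Extent of reaction ξ = 0.607 × 131 = 79.517 mol/min
Reaction term: ξ·ΔH°_rxn = 79.517 × -125 = -9939.6 kJ/min
Sensible, feed 169→25 °C: -3721.9 kJ/min
Outlet flows (mol/min): A 51.483, B 51.483, C 79.517
Sensible, products 25→201 °C: 5006.6 kJ/min
Q = ΔH = -8654.9 kJ/min = -144.25 kW
Heat removed = 144.25 kJ/s

Q_out = 144 kJ/s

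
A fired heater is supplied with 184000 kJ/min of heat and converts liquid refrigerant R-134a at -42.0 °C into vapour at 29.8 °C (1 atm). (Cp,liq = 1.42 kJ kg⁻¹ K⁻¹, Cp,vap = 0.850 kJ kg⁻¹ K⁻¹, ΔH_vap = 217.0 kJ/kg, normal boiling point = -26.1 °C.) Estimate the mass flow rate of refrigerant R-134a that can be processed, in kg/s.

Δh = 1.42×(-26.1−-42.0) + 217.0 + 0.850×(29.8−-26.1) = 287.09 kJ/kg
Q = 184000 kJ/min = 3066.7 kJ/s = 3066.7 kJ/s
ṁ = Q/Δh = 3066.7 / 287.09 = 10.682 kg/s

ṁ = 10.7 kg/s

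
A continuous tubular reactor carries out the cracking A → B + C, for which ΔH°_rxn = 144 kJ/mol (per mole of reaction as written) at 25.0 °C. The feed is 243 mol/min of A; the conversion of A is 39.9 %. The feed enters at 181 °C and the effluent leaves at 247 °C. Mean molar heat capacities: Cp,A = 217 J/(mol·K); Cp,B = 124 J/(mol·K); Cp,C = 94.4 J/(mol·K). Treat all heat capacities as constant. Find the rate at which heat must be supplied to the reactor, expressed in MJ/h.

Q_in = 1050 MJ/h

Extent of reaction ξ = 0.399 × 243 = 96.957 mol/min
Reaction term: ξ·ΔH°_rxn = 96.957 × 144 = 13962 kJ/min
Sensible, feed 181→25 °C: -8226 kJ/min
Outlet flows (mol/min): A 146.04, B 96.957, C 96.957
Sensible, products 25→247 °C: 11736 kJ/min
Q = ΔH = 17472 kJ/min = 291.2 kW
Heat supplied = 1048.3 MJ/h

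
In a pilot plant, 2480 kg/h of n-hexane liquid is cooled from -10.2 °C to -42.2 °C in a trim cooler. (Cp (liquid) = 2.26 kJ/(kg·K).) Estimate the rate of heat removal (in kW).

Q_c = 49.8 kW

Q = ṁ·Cp·ΔT = 2480 × 2.26 × (-42.2 − -10.2) = -179350 kJ/h
Converting: 179350 / 3600 s = 49.82 kW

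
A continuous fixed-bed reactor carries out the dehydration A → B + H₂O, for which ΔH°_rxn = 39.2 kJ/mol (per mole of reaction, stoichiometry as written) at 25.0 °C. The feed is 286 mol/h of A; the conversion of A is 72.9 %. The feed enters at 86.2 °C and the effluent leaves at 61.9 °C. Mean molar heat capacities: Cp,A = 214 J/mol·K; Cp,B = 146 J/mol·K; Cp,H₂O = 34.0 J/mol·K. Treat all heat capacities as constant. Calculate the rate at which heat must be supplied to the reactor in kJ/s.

Extent of reaction ξ = 0.729 × 286 = 208.49 mol/h
Reaction term: ξ·ΔH°_rxn = 208.49 × 39.2 = 8173 kJ/h
Sensible, feed 86.2→25 °C: -3745.7 kJ/h
Outlet flows (mol/h): A 77.506, B 208.49, H₂O 208.49
Sensible, products 25→61.9 °C: 1996.9 kJ/h
Q = ΔH = 6424.1 kJ/h = 1.7845 kW
Heat supplied = 1.7845 kJ/s

Q_in = 1.78 kJ/s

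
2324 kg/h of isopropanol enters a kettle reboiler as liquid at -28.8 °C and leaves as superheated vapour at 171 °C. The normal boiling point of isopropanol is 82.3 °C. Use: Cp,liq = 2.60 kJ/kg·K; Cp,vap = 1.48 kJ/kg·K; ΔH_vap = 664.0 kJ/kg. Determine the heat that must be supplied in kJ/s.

liquid -28.8→82.3 °C: 288.86 kJ/kg
vaporisation at 82.3 °C: 664 kJ/kg
vapour 82.3→171 °C: 131.28 kJ/kg
Δh = 288.86 + 664 + 131.28 = 1084.1 kJ/kg
Q = ṁ·Δh = 2324 kg/h × 1084.1 kJ/kg = 2.5195e+06 kJ/h
|Q| = 699.87 kW

Q = 700 kJ/s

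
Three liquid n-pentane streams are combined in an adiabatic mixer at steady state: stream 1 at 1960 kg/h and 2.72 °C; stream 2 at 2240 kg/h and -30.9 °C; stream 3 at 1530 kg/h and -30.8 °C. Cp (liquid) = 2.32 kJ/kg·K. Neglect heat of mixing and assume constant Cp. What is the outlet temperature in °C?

Adiabatic, steady state ⇒ Σ ṁᵢCp,ᵢ(T_out − Tᵢ) = 0
Σ ṁᵢCp,ᵢTᵢ = 1960×2.32×2.72 + 2240×2.32×-30.9 + 1530×2.32×-30.8 = -257540
Σ ṁᵢCp,ᵢ = 1960×2.32 + 2240×2.32 + 1530×2.32 = 13294
T_out = -257540 / 13294 = -19.373 °C

T_out = -19.4 °C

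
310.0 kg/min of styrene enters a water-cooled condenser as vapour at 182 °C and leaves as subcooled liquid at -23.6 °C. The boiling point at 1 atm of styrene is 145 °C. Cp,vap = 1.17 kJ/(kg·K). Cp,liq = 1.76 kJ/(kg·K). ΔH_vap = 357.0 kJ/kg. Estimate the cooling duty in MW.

vapour 182→145 °C: -43.29 kJ/kg
condensation at 145 °C: -357 kJ/kg
liquid 145→-23.6 °C: -296.74 kJ/kg
Δh = -43.29 + -357 + -296.74 = -697.03 kJ/kg
Q = ṁ·Δh = 310.0 kg/min × -697.03 kJ/kg = -216080 kJ/min
|Q| = 3601.3 kW = 3.6013 MW

Q_c = 3.60 MW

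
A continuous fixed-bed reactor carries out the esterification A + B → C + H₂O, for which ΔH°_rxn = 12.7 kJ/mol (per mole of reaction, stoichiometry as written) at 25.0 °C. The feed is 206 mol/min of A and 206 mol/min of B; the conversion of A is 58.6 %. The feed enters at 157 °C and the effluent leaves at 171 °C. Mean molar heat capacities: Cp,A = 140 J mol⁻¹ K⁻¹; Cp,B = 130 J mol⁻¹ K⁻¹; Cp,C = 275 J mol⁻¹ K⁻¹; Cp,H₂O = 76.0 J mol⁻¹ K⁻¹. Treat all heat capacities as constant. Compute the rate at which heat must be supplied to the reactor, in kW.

Q_in = 62.3 kW

Extent of reaction ξ = 0.586 × 206 = 120.72 mol/min
Reaction term: ξ·ΔH°_rxn = 120.72 × 12.7 = 1533.1 kJ/min
Sensible, feed 157→25 °C: -7341.8 kJ/min
Outlet flows (mol/min): A 85.284, B 85.284, C 120.72, H₂O 120.72
Sensible, products 25→171 °C: 9548.1 kJ/min
Q = ΔH = 3739.4 kJ/min = 62.323 kW
Heat supplied = 62.323 kW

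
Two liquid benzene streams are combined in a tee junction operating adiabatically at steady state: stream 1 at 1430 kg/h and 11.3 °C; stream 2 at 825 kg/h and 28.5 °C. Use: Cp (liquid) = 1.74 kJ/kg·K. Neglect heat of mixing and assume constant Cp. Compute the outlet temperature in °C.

Energy balance with Q = 0: Σ ṁᵢCp,ᵢ(T_out − Tᵢ) = 0
T_out = Σ ṁᵢCp,ᵢTᵢ / Σ ṁᵢCp,ᵢ
      = 69028 / 3923.7 = 17.593 °C

T_out = 17.6 °C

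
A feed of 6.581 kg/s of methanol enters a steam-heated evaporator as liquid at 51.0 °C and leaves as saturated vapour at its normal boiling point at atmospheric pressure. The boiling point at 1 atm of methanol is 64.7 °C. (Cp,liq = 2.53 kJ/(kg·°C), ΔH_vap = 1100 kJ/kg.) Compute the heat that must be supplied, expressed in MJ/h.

Q = 26900 MJ/h

liquid 51.0→64.7 °C: 34.661 kJ/kg
vaporisation at 64.7 °C: 1100 kJ/kg
Δh = 34.661 + 1100 = 1134.7 kJ/kg
Q = ṁ·Δh = 6.581 kg/s × 1134.7 kJ/kg = 7467.2 kJ/s
|Q| = 7467.2 kW = 26882 MJ/h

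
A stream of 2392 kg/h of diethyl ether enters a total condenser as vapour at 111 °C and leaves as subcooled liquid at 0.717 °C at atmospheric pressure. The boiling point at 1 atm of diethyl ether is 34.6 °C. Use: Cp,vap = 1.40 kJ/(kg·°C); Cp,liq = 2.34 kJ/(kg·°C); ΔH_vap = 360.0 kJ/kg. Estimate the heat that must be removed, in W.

vapour 111→34.6 °C: -106.96 kJ/kg
condensation at 34.6 °C: -360 kJ/kg
liquid 34.6→0.717 °C: -79.286 kJ/kg
Δh = -106.96 + -360 + -79.286 = -546.25 kJ/kg
Q = ṁ·Δh = 2392 kg/h × -546.25 kJ/kg = -1.3066e+06 kJ/h
|Q| = 362.95 kW = 362950 W

Q_c = 363000 W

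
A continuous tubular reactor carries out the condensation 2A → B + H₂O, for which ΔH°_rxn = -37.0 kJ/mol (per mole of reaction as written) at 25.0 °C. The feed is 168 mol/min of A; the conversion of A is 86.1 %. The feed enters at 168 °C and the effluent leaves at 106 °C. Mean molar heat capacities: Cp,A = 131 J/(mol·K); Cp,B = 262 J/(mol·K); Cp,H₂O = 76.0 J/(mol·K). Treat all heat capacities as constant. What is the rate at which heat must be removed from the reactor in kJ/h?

Extent of reaction ξ = 0.861 × 168 / 2 = 72.324 mol/min
Reaction term: ξ·ΔH°_rxn = 72.324 × -37.0 = -2676 kJ/min
Sensible, feed 168→25 °C: -3147.1 kJ/min
Outlet flows (mol/min): A 23.352, B 72.324, H₂O 72.324
Sensible, products 25→106 °C: 2227.9 kJ/min
Q = ΔH = -3595.3 kJ/min = -59.921 kW
Heat removed = 215720 kJ/h

Q_out = 216000 kJ/h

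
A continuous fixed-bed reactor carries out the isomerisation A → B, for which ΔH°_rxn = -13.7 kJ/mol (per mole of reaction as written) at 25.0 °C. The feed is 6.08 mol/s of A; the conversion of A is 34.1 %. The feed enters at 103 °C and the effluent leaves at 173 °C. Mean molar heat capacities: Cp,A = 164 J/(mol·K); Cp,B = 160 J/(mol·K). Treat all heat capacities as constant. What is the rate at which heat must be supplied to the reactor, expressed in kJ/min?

Extent of reaction ξ = 0.341 × 6.08 = 2.0733 mol/s
Reaction term: ξ·ΔH°_rxn = 2.0733 × -13.7 = -28.404 kJ/s
Sensible, feed 103→25 °C: -77.775 kJ/s
Outlet flows (mol/s): A 4.0067, B 2.0733
Sensible, products 25→173 °C: 146.35 kJ/s
Q = ΔH = 40.167 kJ/s = 40.167 kW
Heat supplied = 2410 kJ/min

Q_in = 2410 kJ/min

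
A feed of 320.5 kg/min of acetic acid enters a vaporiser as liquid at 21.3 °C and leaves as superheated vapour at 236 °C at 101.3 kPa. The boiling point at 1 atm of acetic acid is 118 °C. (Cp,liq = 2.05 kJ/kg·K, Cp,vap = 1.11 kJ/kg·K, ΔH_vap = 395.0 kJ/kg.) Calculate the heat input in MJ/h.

liquid 21.3→118 °C: 198.23 kJ/kg
vaporisation at 118 °C: 395 kJ/kg
vapour 118→236 °C: 130.98 kJ/kg
Δh = 198.23 + 395 + 130.98 = 724.22 kJ/kg
Q = ṁ·Δh = 320.5 kg/min × 724.22 kJ/kg = 232110 kJ/min
|Q| = 3868.5 kW = 13927 MJ/h

Q = 13900 MJ/h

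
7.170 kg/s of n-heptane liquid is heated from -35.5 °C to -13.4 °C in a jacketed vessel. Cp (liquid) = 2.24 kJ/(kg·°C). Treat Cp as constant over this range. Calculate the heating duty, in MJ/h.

Q = 1280 MJ/h

Q = ṁ·Cp·ΔT = 7.170 × 2.24 × (-13.4 − -35.5) = 354.94 kJ/s
Heating duty = 1277.8 MJ/h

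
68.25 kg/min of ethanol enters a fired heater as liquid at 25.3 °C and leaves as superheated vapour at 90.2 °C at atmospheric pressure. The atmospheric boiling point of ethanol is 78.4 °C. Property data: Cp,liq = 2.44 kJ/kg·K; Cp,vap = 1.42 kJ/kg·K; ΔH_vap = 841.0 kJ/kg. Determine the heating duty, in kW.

Q = 1120 kW

liquid 25.3→78.4 °C: 129.56 kJ/kg
vaporisation at 78.4 °C: 841 kJ/kg
vapour 78.4→90.2 °C: 16.756 kJ/kg
Δh = 129.56 + 841 + 16.756 = 987.32 kJ/kg
Q = ṁ·Δh = 68.25 kg/min × 987.32 kJ/kg = 67385 kJ/min
|Q| = 1123.1 kW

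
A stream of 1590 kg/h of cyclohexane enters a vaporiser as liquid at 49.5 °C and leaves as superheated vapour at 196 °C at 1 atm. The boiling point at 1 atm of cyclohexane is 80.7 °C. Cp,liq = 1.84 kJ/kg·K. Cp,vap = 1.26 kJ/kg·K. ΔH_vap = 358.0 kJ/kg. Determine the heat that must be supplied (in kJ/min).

Q = 14900 kJ/min

liquid 49.5→80.7 °C: 57.408 kJ/kg
vaporisation at 80.7 °C: 358 kJ/kg
vapour 80.7→196 °C: 145.28 kJ/kg
Δh = 57.408 + 358 + 145.28 = 560.69 kJ/kg
Q = ṁ·Δh = 1590 kg/h × 560.69 kJ/kg = 891490 kJ/h
|Q| = 247.64 kW = 14858 kJ/min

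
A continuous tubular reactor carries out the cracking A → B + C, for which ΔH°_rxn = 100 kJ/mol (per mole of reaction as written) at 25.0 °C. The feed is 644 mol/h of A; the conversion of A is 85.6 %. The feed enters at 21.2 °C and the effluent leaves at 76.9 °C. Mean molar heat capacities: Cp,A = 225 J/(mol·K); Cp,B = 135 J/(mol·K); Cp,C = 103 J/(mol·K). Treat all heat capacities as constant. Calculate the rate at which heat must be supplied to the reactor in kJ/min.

Extent of reaction ξ = 0.856 × 644 = 551.26 mol/h
Reaction term: ξ·ΔH°_rxn = 551.26 × 100 = 55126 kJ/h
Sensible, feed 21.2→25 °C: 550.62 kJ/h
Outlet flows (mol/h): A 92.736, B 551.26, C 551.26
Sensible, products 25→76.9 °C: 7892.2 kJ/h
Q = ΔH = 63569 kJ/h = 17.658 kW
Heat supplied = 1059.5 kJ/min

Q_in = 1060 kJ/min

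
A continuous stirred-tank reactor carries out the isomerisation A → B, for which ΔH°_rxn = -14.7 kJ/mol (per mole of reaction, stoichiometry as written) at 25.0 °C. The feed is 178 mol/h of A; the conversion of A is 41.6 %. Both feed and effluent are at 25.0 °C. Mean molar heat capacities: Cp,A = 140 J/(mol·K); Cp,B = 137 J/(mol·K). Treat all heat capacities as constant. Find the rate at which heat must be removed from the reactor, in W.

Extent of reaction ξ = 0.416 × 178 = 74.048 mol/h
Reaction term: ξ·ΔH°_rxn = 74.048 × -14.7 = -1088.5 kJ/h
Q = ΔH = -1088.5 kJ/h = -0.30236 kW
Heat removed = 302.36 W

Q_out = 302 W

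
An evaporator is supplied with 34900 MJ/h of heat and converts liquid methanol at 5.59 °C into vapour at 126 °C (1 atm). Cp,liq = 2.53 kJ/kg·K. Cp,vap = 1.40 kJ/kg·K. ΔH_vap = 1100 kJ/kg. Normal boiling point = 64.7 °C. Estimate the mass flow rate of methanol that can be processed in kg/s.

ṁ = 7.26 kg/s

Δh = 2.53×(64.7−5.59) + 1100 + 1.40×(126−64.7) = 1335.4 kJ/kg
Q = 34900 MJ/h = 9694.4 kJ/s = 9694.4 kJ/s
ṁ = Q/Δh = 9694.4 / 1335.4 = 7.2598 kg/s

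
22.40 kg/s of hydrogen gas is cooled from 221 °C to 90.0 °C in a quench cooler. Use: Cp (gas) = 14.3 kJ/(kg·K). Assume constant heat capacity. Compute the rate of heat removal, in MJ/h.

Q = ṁ·Cp·ΔT = 22.40 × 14.3 × (90.0 − 221) = -41962 kJ/s
Cooling duty = 151060 MJ/h

Q_c = 151000 MJ/h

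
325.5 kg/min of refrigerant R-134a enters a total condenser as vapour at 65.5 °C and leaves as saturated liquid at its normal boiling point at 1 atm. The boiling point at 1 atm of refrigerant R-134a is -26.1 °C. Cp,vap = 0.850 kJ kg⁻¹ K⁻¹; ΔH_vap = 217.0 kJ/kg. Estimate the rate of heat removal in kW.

vapour 65.5→-26.1 °C: -77.86 kJ/kg
condensation at -26.1 °C: -217 kJ/kg
Δh = -77.86 + -217 = -294.86 kJ/kg
Q = ṁ·Δh = 325.5 kg/min × -294.86 kJ/kg = -95977 kJ/min
|Q| = 1599.6 kW

Q_c = 1600 kW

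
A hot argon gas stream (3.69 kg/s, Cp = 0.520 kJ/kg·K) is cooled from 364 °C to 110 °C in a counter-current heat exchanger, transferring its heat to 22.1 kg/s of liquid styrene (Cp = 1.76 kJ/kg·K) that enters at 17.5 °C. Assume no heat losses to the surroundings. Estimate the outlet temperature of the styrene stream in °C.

T_c,out = 30.0 °C

Heat released by hot stream: Q = 3.69 × 0.520 × (364 − 110) = 487.38 kJ/s
Energy balance on cold side (adiabatic exchanger): Q = ṁ_c·Cp_c·(T_c,out − T_c,in)
T_c,out = 17.5 + 487.38/(22.1 × 1.76) = 30.03 °C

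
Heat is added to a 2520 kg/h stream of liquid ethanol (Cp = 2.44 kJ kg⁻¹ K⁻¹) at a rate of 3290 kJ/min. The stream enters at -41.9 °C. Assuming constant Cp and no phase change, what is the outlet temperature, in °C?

T_out = -9.80 °C

Q = 3290 kJ/min = 197400 kJ/h
ΔT = Q/(ṁ·Cp) = 197400/(2520×2.44) = 32.104 K
T_out = -41.9 + 32.104 = -9.7962 °C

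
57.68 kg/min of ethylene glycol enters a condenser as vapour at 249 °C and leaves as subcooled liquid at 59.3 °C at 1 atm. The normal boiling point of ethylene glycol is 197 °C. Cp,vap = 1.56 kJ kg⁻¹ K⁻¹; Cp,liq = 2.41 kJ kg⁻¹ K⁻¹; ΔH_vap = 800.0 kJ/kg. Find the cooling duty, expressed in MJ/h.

Q_c = 4200 MJ/h

vapour 249→197 °C: -81.12 kJ/kg
condensation at 197 °C: -800 kJ/kg
liquid 197→59.3 °C: -331.86 kJ/kg
Δh = -81.12 + -800 + -331.86 = -1213 kJ/kg
Q = ṁ·Δh = 57.68 kg/min × -1213 kJ/kg = -69965 kJ/min
|Q| = 1166.1 kW = 4197.9 MJ/h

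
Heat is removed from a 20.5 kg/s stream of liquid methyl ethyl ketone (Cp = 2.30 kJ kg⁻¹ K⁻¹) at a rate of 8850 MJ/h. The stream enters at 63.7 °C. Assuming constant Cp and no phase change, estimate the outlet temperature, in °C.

T_out = 11.6 °C

Q = 8850 MJ/h = 2458.3 kJ/s
ΔT = Q/(ṁ·Cp) = 2458.3/(20.5×2.30) = 52.139 K
T_out = 63.7 − 52.139 = 11.561 °C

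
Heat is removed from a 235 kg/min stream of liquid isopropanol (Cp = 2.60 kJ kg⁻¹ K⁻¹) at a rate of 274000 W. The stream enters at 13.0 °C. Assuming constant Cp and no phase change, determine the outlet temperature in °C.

Q = 274000 W = 16440 kJ/min
ΔT = Q/(ṁ·Cp) = 16440/(235×2.60) = 26.907 K
T_out = 13.0 − 26.907 = -13.907 °C

T_out = -13.9 °C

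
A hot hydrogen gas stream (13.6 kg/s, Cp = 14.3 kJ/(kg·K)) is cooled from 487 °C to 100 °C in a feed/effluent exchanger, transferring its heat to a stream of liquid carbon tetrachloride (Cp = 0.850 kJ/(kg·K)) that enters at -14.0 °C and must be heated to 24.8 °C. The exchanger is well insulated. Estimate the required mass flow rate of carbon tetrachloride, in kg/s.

ṁ_c = 2280 kg/s

Heat released by hot stream: Q = 13.6 × 14.3 × (487 − 100) = 75264 kJ/s
Energy balance on cold side (adiabatic exchanger): Q = ṁ_c·Cp_c·(T_c,out − T_c,in)
ṁ_c = 75264 / [0.850 × (24.8 − -14.0)] = 2282.1 kg/s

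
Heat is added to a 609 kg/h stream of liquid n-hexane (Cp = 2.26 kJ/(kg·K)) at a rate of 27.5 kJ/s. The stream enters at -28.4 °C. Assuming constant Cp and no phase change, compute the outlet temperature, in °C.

Q = 27.5 kJ/s = 99000 kJ/h
ΔT = Q/(ṁ·Cp) = 99000/(609×2.26) = 71.93 K
T_out = -28.4 + 71.93 = 43.53 °C

T_out = 43.5 °C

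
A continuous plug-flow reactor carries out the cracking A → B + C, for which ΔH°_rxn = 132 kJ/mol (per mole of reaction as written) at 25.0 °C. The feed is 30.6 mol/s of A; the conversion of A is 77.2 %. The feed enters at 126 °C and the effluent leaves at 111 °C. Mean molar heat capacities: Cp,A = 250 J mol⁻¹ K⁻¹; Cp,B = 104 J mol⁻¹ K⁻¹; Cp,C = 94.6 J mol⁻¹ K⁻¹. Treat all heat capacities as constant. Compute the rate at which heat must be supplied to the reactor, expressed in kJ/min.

Extent of reaction ξ = 0.772 × 30.6 = 23.623 mol/s
Reaction term: ξ·ΔH°_rxn = 23.623 × 132 = 3118.3 kJ/s
Sensible, feed 126→25 °C: -772.65 kJ/s
Outlet flows (mol/s): A 6.9768, B 23.623, C 23.623
Sensible, products 25→111 °C: 553.48 kJ/s
Q = ΔH = 2899.1 kJ/s = 2899.1 kW
Heat supplied = 173950 kJ/min

Q_in = 174000 kJ/min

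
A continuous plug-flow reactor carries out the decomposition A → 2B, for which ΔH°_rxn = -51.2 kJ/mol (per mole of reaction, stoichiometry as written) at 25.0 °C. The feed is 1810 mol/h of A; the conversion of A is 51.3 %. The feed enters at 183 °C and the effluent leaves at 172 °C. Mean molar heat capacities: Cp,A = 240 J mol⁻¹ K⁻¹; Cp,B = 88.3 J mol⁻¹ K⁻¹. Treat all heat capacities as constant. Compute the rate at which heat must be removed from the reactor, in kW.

Q_out = 16.9 kW

Extent of reaction ξ = 0.513 × 1810 = 928.53 mol/h
Reaction term: ξ·ΔH°_rxn = 928.53 × -51.2 = -47541 kJ/h
Sensible, feed 183→25 °C: -68635 kJ/h
Outlet flows (mol/h): A 881.47, B 1857.1
Sensible, products 25→172 °C: 55203 kJ/h
Q = ΔH = -60973 kJ/h = -16.937 kW
Heat removed = 16.937 kW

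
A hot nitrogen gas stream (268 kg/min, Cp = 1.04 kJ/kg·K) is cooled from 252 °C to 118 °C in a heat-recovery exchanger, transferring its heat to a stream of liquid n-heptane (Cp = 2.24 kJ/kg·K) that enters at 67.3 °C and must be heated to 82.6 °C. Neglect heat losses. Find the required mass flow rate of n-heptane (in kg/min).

Heat released by hot stream: Q = 268 × 1.04 × (252 − 118) = 37348 kJ/min
Energy balance on cold side (adiabatic exchanger): Q = ṁ_c·Cp_c·(T_c,out − T_c,in)
ṁ_c = 37348 / [2.24 × (82.6 − 67.3)] = 1089.8 kg/min

ṁ_c = 1090 kg/min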